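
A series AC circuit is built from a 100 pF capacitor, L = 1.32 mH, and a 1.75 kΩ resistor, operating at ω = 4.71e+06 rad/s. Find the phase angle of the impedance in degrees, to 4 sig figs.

66.86°

X_L = ωL = 6217 Ω
X_C = 1/(ωC) = 2123 Ω
Net reactance X = X_L − X_C = 4094 Ω
Z = 1750 + j4094 Ω
|Z| = √(1750² + 4094²) = 4452 Ω
∠Z = arctan(4094/1750) = 66.86°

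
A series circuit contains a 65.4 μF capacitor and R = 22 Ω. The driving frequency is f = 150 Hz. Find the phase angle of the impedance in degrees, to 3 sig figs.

-36.4°

ω = 2πf = 942.5 rad/s
X_C = 1/(ωC) = 16.2 Ω
Z = 22.0 − j16.2 Ω
|Z| = √(22.0² + 16.2²) = 27.3 Ω
∠Z = arctan(-16.2/22.0) = -36.4°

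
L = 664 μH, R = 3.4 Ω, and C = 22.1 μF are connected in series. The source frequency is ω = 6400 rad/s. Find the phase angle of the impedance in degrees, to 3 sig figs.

X_L = ωL = 4.25 Ω
X_C = 1/(ωC) = 7.07 Ω
Net reactance X = X_L − X_C = -2.82 Ω
Z = 3.40 − j2.82 Ω
|Z| = √(3.40² + 2.82²) = 4.42 Ω
∠Z = arctan(-2.82/3.40) = -39.7°

-39.7°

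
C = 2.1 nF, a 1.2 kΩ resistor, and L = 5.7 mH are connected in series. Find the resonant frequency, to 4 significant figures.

46.00 kHz

ω₀ = 1/√(LC) = 1/√(0.0057 × 2.1e-09) = 289000 rad/s
f₀ = ω₀/(2π) = 46.00 kHz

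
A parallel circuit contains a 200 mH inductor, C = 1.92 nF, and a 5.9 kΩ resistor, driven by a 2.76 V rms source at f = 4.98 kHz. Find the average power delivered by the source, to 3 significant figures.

1.29 mW

ω = 2πf = 31290 rad/s
X_L = ωL = 6260 Ω
X_C = 1/(ωC) = 16600 Ω
Parallel: admittances add. Y = 1/R + 1/(jωL) + jωC
Y = (0.000169 − j9.97e-05) S
|Y| = 0.000197 S → |Z| = 1/|Y| = 5090 Ω, ∠Z = −∠Y = 30.5°
I = V/|Z| = 543 μA
P = VI cos φ = 2.76 × 0.000543 × cos(30.5°) = 1.29 mW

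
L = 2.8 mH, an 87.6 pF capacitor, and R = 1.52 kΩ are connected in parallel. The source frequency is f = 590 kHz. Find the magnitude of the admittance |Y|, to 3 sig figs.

ω = 2πf = 3.707e+06 rad/s
X_L = ωL = 10400 Ω
X_C = 1/(ωC) = 3080 Ω
Parallel: admittances add. Y = 1/R + 1/(jωL) + jωC
Y = (0.000658 + j0.000228) S
|Y| = 0.000696 S → |Z| = 1/|Y| = 1440 Ω, ∠Z = −∠Y = -19.1°

696 μS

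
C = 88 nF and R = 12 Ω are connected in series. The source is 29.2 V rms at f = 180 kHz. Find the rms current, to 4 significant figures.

ω = 2πf = 1.131e+06 rad/s
X_C = 1/(ωC) = 10.05 Ω
Z = 12.00 − j10.05 Ω
|Z| = √(12.00² + 10.05²) = 15.65 Ω
I = V/|Z| = 29.2/15.65 = 1.866 A

1.866 A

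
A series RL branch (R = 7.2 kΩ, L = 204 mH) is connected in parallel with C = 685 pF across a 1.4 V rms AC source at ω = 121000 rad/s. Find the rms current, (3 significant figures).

X_L = ωL = 24700 Ω
X_C = 1/(ωC) = 12100 Ω
Branch 1 (R+jX_L): Z₁ = 7200 + j24700 Ω, |Z₁| = 25700 Ω
Branch 2 (−jX_C): Z₂ = −j12100 Ω
Parallel: Z = Z₁Z₂/(Z₁+Z₂), |Z| = 21400 Ω, ∠Z = -76.6°
I = V/|Z| = 1.4/21400 = 65.6 μA

65.6 μA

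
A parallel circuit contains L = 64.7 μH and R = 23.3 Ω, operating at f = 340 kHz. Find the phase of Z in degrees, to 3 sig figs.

ω = 2πf = 2.136e+06 rad/s
X_L = ωL = 138 Ω
Parallel: admittances add. Y = 1/R + 1/(jωL)
Y = (0.0429 − j0.00723) S
|Y| = 0.0435 S → |Z| = 1/|Y| = 23.0 Ω, ∠Z = −∠Y = 9.57°

9.57°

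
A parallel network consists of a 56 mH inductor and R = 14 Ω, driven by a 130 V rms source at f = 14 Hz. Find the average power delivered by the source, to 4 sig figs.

1.207 kW

ω = 2πf = 87.96 rad/s
X_L = ωL = 4.926 Ω
Parallel: admittances add. Y = 1/R + 1/(jωL)
Y = (0.07143 − j0.2030) S
|Y| = 0.2152 S → |Z| = 1/|Y| = 4.647 Ω, ∠Z = −∠Y = 70.62°
I = V/|Z| = 27.98 A
P = VI cos φ = 130 × 27.98 × cos(70.62°) = 1.207 kW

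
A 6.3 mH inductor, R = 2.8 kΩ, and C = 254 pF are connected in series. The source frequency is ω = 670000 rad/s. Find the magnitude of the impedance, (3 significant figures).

X_L = ωL = 4220 Ω
X_C = 1/(ωC) = 5880 Ω
Net reactance X = X_L − X_C = -1660 Ω
Z = 2800 − j1660 Ω
|Z| = √(2800² + 1660²) = 3250 Ω

3250 Ω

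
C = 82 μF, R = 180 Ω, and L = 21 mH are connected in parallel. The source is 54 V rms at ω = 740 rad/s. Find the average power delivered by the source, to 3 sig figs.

X_L = ωL = 15.5 Ω
X_C = 1/(ωC) = 16.5 Ω
Parallel: admittances add. Y = 1/R + 1/(jωL) + jωC
Y = (0.00556 − j0.00367) S
|Y| = 0.00666 S → |Z| = 1/|Y| = 150 Ω, ∠Z = −∠Y = 33.4°
I = V/|Z| = 360 mA
P = VI cos φ = 54 × 0.360 × cos(33.4°) = 16.2 W

16.2 W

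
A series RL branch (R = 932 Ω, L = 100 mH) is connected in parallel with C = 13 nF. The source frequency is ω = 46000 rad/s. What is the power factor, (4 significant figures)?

X_L = ωL = 4600 Ω
X_C = 1/(ωC) = 1672 Ω
Branch 1 (R+jX_L): Z₁ = 932.0 + j4600 Ω, |Z₁| = 4693 Ω
Branch 2 (−jX_C): Z₂ = −j1672 Ω
Parallel: Z = Z₁Z₂/(Z₁+Z₂), |Z| = 2554 Ω, ∠Z = -83.80°
cos φ = cos(-83.80°) = 0.1081

0.1081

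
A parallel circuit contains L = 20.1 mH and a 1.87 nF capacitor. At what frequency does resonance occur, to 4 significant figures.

ω₀ = 1/√(LC) = 1/√(0.0201 × 1.87e-09) = 163100 rad/s
f₀ = ω₀/(2π) = 25.96 kHz

25.96 kHz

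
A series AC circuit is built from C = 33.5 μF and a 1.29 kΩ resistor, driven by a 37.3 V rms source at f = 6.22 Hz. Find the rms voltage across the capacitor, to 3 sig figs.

19.0 V

ω = 2πf = 39.08 rad/s
X_C = 1/(ωC) = 764 Ω
Z = 1290 − j764 Ω
|Z| = √(1290² + 764²) = 1500 Ω
I = V/|Z| = 24.9 mA
V_C = I·|Z_C| = 0.0249 × 764 = 19.0 V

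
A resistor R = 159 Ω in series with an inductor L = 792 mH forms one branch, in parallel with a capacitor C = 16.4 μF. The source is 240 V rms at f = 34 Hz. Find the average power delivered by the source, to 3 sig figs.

ω = 2πf = 213.6 rad/s
X_L = ωL = 169 Ω
X_C = 1/(ωC) = 285 Ω
Branch 1 (R+jX_L): Z₁ = 159 + j169 Ω, |Z₁| = 232 Ω
Branch 2 (−jX_C): Z₂ = −j285 Ω
Parallel: Z = Z₁Z₂/(Z₁+Z₂), |Z| = 336 Ω, ∠Z = -7.05°
I = V/|Z| = 713 mA
P = VI cos φ = 240 × 0.713 × cos(-7.05°) = 170 W

170 W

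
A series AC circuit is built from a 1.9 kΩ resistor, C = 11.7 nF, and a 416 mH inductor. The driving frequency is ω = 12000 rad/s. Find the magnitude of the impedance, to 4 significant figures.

X_L = ωL = 4992 Ω
X_C = 1/(ωC) = 7123 Ω
Net reactance X = X_L − X_C = -2131 Ω
Z = 1900 − j2131 Ω
|Z| = √(1900² + 2131²) = 2855 Ω

2855 Ω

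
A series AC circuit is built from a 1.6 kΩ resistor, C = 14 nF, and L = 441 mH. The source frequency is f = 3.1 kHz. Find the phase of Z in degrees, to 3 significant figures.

72.0°

ω = 2πf = 19480 rad/s
X_L = ωL = 8590 Ω
X_C = 1/(ωC) = 3670 Ω
Net reactance X = X_L − X_C = 4920 Ω
Z = 1600 + j4920 Ω
|Z| = √(1600² + 4920²) = 5180 Ω
∠Z = arctan(4920/1600) = 72.0°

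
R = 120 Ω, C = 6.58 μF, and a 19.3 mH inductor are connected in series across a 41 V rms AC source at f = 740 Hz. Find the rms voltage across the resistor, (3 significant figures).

ω = 2πf = 4650 rad/s
X_L = ωL = 89.7 Ω
X_C = 1/(ωC) = 32.7 Ω
Net reactance X = X_L − X_C = 57.1 Ω
Z = 120 + j57.1 Ω
|Z| = √(120² + 57.1²) = 133 Ω
I = V/|Z| = 309 mA
V_R = I·|Z_R| = 0.309 × 120 = 37.0 V

37.0 V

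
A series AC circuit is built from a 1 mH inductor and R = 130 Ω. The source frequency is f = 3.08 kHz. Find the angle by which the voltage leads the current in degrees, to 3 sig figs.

ω = 2πf = 19350 rad/s
X_L = ωL = 19.4 Ω
Z = 130 + j19.4 Ω
|Z| = √(130² + 19.4²) = 131 Ω
∠Z = arctan(19.4/130) = 8.47°

8.47°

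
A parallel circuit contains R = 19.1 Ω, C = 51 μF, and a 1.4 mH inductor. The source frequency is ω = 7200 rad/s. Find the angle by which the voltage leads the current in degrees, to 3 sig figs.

-78.9°

X_L = ωL = 10.1 Ω
X_C = 1/(ωC) = 2.72 Ω
Parallel: admittances add. Y = 1/R + 1/(jωL) + jωC
Y = (0.0524 + j0.268) S
|Y| = 0.273 S → |Z| = 1/|Y| = 3.66 Ω, ∠Z = −∠Y = -78.9°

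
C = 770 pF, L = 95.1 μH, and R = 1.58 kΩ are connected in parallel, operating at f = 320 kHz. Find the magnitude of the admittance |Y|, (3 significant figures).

ω = 2πf = 2.011e+06 rad/s
X_L = ωL = 191 Ω
X_C = 1/(ωC) = 646 Ω
Parallel: admittances add. Y = 1/R + 1/(jωL) + jωC
Y = (0.000633 − j0.00368) S
|Y| = 0.00374 S → |Z| = 1/|Y| = 268 Ω, ∠Z = −∠Y = 80.2°

3.74 mS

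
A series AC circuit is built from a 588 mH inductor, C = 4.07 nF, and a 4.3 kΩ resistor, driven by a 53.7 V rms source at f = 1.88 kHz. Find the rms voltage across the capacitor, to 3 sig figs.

77.0 V

ω = 2πf = 11810 rad/s
X_L = ωL = 6950 Ω
X_C = 1/(ωC) = 20800 Ω
Net reactance X = X_L − X_C = -13900 Ω
Z = 4300 − j13900 Ω
|Z| = √(4300² + 13900²) = 14500 Ω
I = V/|Z| = 3.70 mA
V_C = I·|Z_C| = 0.00370 × 20800 = 77.0 V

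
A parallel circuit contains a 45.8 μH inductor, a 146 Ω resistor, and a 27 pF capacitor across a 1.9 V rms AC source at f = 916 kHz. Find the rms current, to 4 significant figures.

14.74 mA

ω = 2πf = 5.755e+06 rad/s
X_L = ωL = 263.6 Ω
X_C = 1/(ωC) = 6435 Ω
Parallel: admittances add. Y = 1/R + 1/(jωL) + jωC
Y = (0.006849 − j0.003638) S
|Y| = 0.007756 S → |Z| = 1/|Y| = 128.9 Ω, ∠Z = −∠Y = 27.98°
I = V/|Z| = 1.9/128.9 = 14.74 mA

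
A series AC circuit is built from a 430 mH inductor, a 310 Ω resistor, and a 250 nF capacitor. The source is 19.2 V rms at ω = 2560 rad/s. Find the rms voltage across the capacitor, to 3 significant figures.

X_L = ωL = 1100 Ω
X_C = 1/(ωC) = 1560 Ω
Net reactance X = X_L − X_C = -462 Ω
Z = 310 − j462 Ω
|Z| = √(310² + 462²) = 556 Ω
I = V/|Z| = 34.5 mA
V_C = I·|Z_C| = 0.0345 × 1560 = 53.9 V

53.9 V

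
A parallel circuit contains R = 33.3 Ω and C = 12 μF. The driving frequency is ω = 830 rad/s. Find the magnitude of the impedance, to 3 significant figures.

31.6 Ω

X_C = 1/(ωC) = 100 Ω
Parallel: admittances add. Y = 1/R + jωC
Y = (0.0300 + j0.00996) S
|Y| = 0.0316 S → |Z| = 1/|Y| = 31.6 Ω, ∠Z = −∠Y = -18.3°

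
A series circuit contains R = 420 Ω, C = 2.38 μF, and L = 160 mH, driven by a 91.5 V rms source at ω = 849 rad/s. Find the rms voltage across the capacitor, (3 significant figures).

X_L = ωL = 136 Ω
X_C = 1/(ωC) = 495 Ω
Net reactance X = X_L − X_C = -359 Ω
Z = 420 − j359 Ω
|Z| = √(420² + 359²) = 553 Ω
I = V/|Z| = 166 mA
V_C = I·|Z_C| = 0.166 × 495 = 82.0 V

82.0 V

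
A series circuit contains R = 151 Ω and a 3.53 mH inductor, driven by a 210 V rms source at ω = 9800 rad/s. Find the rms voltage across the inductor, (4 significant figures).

46.90 V

X_L = ωL = 34.59 Ω
Z = 151.0 + j34.59 Ω
|Z| = √(151.0² + 34.59²) = 154.9 Ω
I = V/|Z| = 1.356 A
V_L = I·|Z_L| = 1.356 × 34.59 = 46.90 V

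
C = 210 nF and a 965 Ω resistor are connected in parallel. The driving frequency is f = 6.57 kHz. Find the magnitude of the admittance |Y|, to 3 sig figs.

8.73 mS

ω = 2πf = 41280 rad/s
X_C = 1/(ωC) = 115 Ω
Parallel: admittances add. Y = 1/R + jωC
Y = (0.00104 + j0.00867) S
|Y| = 0.00873 S → |Z| = 1/|Y| = 115 Ω, ∠Z = −∠Y = -83.2°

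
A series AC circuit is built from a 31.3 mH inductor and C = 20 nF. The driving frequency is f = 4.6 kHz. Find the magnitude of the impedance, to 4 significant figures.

825.3 Ω

ω = 2πf = 28900 rad/s
X_L = ωL = 904.7 Ω
X_C = 1/(ωC) = 1730 Ω
Net reactance X = X_L − X_C = -825.3 Ω
Z = − j825.3 Ω
|Z| = √(0² + 825.3²) = 825.3 Ω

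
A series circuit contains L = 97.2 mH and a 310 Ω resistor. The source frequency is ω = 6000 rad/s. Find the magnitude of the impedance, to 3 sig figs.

X_L = ωL = 583 Ω
Z = 310 + j583 Ω
|Z| = √(310² + 583²) = 660 Ω

660 Ω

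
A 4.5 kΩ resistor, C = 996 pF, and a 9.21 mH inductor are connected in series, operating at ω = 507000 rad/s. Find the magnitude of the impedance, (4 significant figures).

5242 Ω

X_L = ωL = 4669 Ω
X_C = 1/(ωC) = 1980 Ω
Net reactance X = X_L − X_C = 2689 Ω
Z = 4500 + j2689 Ω
|Z| = √(4500² + 2689²) = 5242 Ω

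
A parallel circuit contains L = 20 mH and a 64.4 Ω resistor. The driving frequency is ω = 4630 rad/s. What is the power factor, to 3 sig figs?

X_L = ωL = 92.6 Ω
Parallel: admittances add. Y = 1/R + 1/(jωL)
Y = (0.0155 − j0.0108) S
|Y| = 0.0189 S → |Z| = 1/|Y| = 52.9 Ω, ∠Z = −∠Y = 34.8°
cos φ = cos(34.8°) = 0.821

0.821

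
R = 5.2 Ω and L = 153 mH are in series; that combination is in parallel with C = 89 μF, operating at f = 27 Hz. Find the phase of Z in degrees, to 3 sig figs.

71.3°

ω = 2πf = 169.6 rad/s
X_L = ωL = 26.0 Ω
X_C = 1/(ωC) = 66.2 Ω
Branch 1 (R+jX_L): Z₁ = 5.20 + j26.0 Ω, |Z₁| = 26.5 Ω
Branch 2 (−jX_C): Z₂ = −j66.2 Ω
Parallel: Z = Z₁Z₂/(Z₁+Z₂), |Z| = 43.2 Ω, ∠Z = 71.3°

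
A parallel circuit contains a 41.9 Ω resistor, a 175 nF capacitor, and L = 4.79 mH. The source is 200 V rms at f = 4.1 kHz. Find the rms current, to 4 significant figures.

ω = 2πf = 25760 rad/s
X_L = ωL = 123.4 Ω
X_C = 1/(ωC) = 221.8 Ω
Parallel: admittances add. Y = 1/R + 1/(jωL) + jωC
Y = (0.02387 − j0.003596) S
|Y| = 0.02414 S → |Z| = 1/|Y| = 41.43 Ω, ∠Z = −∠Y = 8.568°
I = V/|Z| = 200/41.43 = 4.827 A

4.827 A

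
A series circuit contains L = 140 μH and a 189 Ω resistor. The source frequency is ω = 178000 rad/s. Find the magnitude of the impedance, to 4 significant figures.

190.6 Ω

X_L = ωL = 24.92 Ω
Z = 189.0 + j24.92 Ω
|Z| = √(189.0² + 24.92²) = 190.6 Ω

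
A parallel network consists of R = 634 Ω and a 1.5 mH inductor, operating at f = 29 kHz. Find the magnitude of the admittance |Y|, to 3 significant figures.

ω = 2πf = 182200 rad/s
X_L = ωL = 273 Ω
Parallel: admittances add. Y = 1/R + 1/(jωL)
Y = (0.00158 − j0.00366) S
|Y| = 0.00398 S → |Z| = 1/|Y| = 251 Ω, ∠Z = −∠Y = 66.7°

3.98 mS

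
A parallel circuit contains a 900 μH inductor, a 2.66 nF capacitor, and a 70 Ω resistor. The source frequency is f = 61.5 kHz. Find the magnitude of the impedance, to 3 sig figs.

ω = 2πf = 386400 rad/s
X_L = ωL = 348 Ω
X_C = 1/(ωC) = 973 Ω
Parallel: admittances add. Y = 1/R + 1/(jωL) + jωC
Y = (0.0143 − j0.00185) S
|Y| = 0.0144 S → |Z| = 1/|Y| = 69.4 Ω, ∠Z = −∠Y = 7.37°

69.4 Ω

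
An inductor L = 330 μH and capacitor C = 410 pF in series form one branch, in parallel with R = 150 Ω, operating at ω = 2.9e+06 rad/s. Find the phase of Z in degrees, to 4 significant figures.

52.29°

X_L = ωL = 957.0 Ω
X_C = 1/(ωC) = 841.0 Ω
Branch 1: Z₁ = R = 150.0 Ω
Branch 2 (series LC): Z₂ = j(X_L − X_C) = j116.0 Ω
Parallel: Z = Z₁Z₂/(Z₁+Z₂), |Z| = 91.74 Ω, ∠Z = 52.29°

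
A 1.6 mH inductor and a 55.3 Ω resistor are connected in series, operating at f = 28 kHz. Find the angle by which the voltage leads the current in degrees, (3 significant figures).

78.9°

ω = 2πf = 175900 rad/s
X_L = ωL = 281 Ω
Z = 55.3 + j281 Ω
|Z| = √(55.3² + 281²) = 287 Ω
∠Z = arctan(281/55.3) = 78.9°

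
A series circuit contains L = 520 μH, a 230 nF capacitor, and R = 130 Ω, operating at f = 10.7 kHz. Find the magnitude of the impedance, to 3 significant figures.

ω = 2πf = 67230 rad/s
X_L = ωL = 35.0 Ω
X_C = 1/(ωC) = 64.7 Ω
Net reactance X = X_L − X_C = -29.7 Ω
Z = 130 − j29.7 Ω
|Z| = √(130² + 29.7²) = 133 Ω

133 Ω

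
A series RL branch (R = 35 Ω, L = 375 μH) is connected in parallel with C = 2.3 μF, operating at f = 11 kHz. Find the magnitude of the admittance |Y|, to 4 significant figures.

146.5 mS

ω = 2πf = 69120 rad/s
X_L = ωL = 25.92 Ω
X_C = 1/(ωC) = 6.291 Ω
Branch 1 (R+jX_L): Z₁ = 35.00 + j25.92 Ω, |Z₁| = 43.55 Ω
Branch 2 (−jX_C): Z₂ = −j6.291 Ω
Parallel: Z = Z₁Z₂/(Z₁+Z₂), |Z| = 6.827 Ω, ∠Z = -82.76°
|Y| = 1/|Z| = 146.5 mS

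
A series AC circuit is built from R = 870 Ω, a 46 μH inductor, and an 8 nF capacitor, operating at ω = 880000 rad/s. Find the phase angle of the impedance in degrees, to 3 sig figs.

-6.66°

X_L = ωL = 40.5 Ω
X_C = 1/(ωC) = 142 Ω
Net reactance X = X_L − X_C = -102 Ω
Z = 870 − j102 Ω
|Z| = √(870² + 102²) = 876 Ω
∠Z = arctan(-102/870) = -6.66°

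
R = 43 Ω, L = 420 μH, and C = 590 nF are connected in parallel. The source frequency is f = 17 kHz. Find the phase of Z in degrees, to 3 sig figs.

-60.3°

ω = 2πf = 106800 rad/s
X_L = ωL = 44.9 Ω
X_C = 1/(ωC) = 15.9 Ω
Parallel: admittances add. Y = 1/R + 1/(jωL) + jωC
Y = (0.0233 + j0.0407) S
|Y| = 0.0469 S → |Z| = 1/|Y| = 21.3 Ω, ∠Z = −∠Y = -60.3°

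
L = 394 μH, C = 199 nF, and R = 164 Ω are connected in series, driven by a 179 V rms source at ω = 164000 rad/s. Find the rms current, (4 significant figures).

X_L = ωL = 64.62 Ω
X_C = 1/(ωC) = 30.64 Ω
Net reactance X = X_L − X_C = 33.97 Ω
Z = 164.0 + j33.97 Ω
|Z| = √(164.0² + 33.97²) = 167.5 Ω
I = V/|Z| = 179/167.5 = 1.069 A

1.069 A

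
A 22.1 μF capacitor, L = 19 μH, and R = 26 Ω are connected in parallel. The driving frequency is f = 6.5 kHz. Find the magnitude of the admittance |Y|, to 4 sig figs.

ω = 2πf = 40840 rad/s
X_L = ωL = 0.7760 Ω
X_C = 1/(ωC) = 1.108 Ω
Parallel: admittances add. Y = 1/R + 1/(jωL) + jωC
Y = (0.03846 − j0.3861) S
|Y| = 0.3880 S → |Z| = 1/|Y| = 2.577 Ω, ∠Z = −∠Y = 84.31°

388.0 mS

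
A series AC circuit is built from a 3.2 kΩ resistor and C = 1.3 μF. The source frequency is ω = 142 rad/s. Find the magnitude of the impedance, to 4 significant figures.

6292 Ω

X_C = 1/(ωC) = 5417 Ω
Z = 3200 − j5417 Ω
|Z| = √(3200² + 5417²) = 6292 Ω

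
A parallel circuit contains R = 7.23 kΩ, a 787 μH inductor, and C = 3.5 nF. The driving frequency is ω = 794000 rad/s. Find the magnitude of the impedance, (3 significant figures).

843 Ω

X_L = ωL = 625 Ω
X_C = 1/(ωC) = 360 Ω
Parallel: admittances add. Y = 1/R + 1/(jωL) + jωC
Y = (0.000138 + j0.00118) S
|Y| = 0.00119 S → |Z| = 1/|Y| = 843 Ω, ∠Z = −∠Y = -83.3°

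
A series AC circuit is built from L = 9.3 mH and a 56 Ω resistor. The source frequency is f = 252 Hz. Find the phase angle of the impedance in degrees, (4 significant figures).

ω = 2πf = 1583 rad/s
X_L = ωL = 14.73 Ω
Z = 56.00 + j14.73 Ω
|Z| = √(56.00² + 14.73²) = 57.90 Ω
∠Z = arctan(14.73/56.00) = 14.73°

14.73°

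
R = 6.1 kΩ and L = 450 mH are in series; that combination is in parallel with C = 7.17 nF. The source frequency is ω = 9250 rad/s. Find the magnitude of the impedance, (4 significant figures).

8905 Ω

X_L = ωL = 4162 Ω
X_C = 1/(ωC) = 15080 Ω
Branch 1 (R+jX_L): Z₁ = 6100 + j4162 Ω, |Z₁| = 7385 Ω
Branch 2 (−jX_C): Z₂ = −j15080 Ω
Parallel: Z = Z₁Z₂/(Z₁+Z₂), |Z| = 8905 Ω, ∠Z = 5.110°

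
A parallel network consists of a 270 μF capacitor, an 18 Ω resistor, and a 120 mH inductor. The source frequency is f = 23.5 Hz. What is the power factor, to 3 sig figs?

ω = 2πf = 147.7 rad/s
X_L = ωL = 17.7 Ω
X_C = 1/(ωC) = 25.1 Ω
Parallel: admittances add. Y = 1/R + 1/(jωL) + jωC
Y = (0.0556 − j0.0166) S
|Y| = 0.0580 S → |Z| = 1/|Y| = 17.2 Ω, ∠Z = −∠Y = 16.6°
cos φ = cos(16.6°) = 0.958

0.958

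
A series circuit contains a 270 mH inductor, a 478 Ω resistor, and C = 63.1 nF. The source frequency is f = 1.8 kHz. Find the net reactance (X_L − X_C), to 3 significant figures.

1650 Ω

ω = 2πf = 11310 rad/s
X_L = ωL = 3050 Ω
X_C = 1/(ωC) = 1400 Ω
X = 3050 − 1400 = 1650 Ω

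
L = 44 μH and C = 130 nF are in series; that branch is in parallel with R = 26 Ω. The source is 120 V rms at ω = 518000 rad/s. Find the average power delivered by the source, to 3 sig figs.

554 W

X_L = ωL = 22.8 Ω
X_C = 1/(ωC) = 14.9 Ω
Branch 1: Z₁ = R = 26.0 Ω
Branch 2 (series LC): Z₂ = j(X_L − X_C) = j7.94 Ω
Parallel: Z = Z₁Z₂/(Z₁+Z₂), |Z| = 7.60 Ω, ∠Z = 73.0°
I = V/|Z| = 15.8 A
P = VI cos φ = 120 × 15.8 × cos(73.0°) = 554 W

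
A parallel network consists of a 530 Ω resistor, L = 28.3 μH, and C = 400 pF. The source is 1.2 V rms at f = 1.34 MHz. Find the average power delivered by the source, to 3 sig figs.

2.72 mW

ω = 2πf = 8.419e+06 rad/s
X_L = ωL = 238 Ω
X_C = 1/(ωC) = 297 Ω
Parallel: admittances add. Y = 1/R + 1/(jωL) + jωC
Y = (0.00189 − j0.000829) S
|Y| = 0.00206 S → |Z| = 1/|Y| = 485 Ω, ∠Z = −∠Y = 23.7°
I = V/|Z| = 2.47 mA
P = VI cos φ = 1.2 × 0.00247 × cos(23.7°) = 2.72 mW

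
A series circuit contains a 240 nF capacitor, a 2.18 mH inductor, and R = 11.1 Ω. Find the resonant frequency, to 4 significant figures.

ω₀ = 1/√(LC) = 1/√(0.00218 × 2.4e-07) = 43720 rad/s
f₀ = ω₀/(2π) = 6.958 kHz

6.958 kHz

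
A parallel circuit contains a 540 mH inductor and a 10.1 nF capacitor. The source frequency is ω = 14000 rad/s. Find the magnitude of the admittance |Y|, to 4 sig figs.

9.125 μS

X_L = ωL = 7560 Ω
X_C = 1/(ωC) = 7072 Ω
Parallel: admittances add. Y = 1/(jωL) + jωC
Y = (0 + j9.125e-06) S
|Y| = 9.125e-06 S → |Z| = 1/|Y| = 109600 Ω, ∠Z = −∠Y = -90.00°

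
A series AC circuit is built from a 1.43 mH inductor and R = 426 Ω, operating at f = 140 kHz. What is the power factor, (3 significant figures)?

0.321

ω = 2πf = 879600 rad/s
X_L = ωL = 1260 Ω
Z = 426 + j1260 Ω
|Z| = √(426² + 1260²) = 1330 Ω
∠Z = arctan(1260/426) = 71.3°
cos φ = cos(71.3°) = 0.321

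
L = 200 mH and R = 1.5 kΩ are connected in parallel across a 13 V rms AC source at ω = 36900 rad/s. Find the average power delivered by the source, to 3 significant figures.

X_L = ωL = 7380 Ω
Parallel: admittances add. Y = 1/R + 1/(jωL)
Y = (0.000667 − j0.000136) S
|Y| = 0.000680 S → |Z| = 1/|Y| = 1470 Ω, ∠Z = −∠Y = 11.5°
I = V/|Z| = 8.84 mA
P = VI cos φ = 13 × 0.00884 × cos(11.5°) = 113 mW

113 mW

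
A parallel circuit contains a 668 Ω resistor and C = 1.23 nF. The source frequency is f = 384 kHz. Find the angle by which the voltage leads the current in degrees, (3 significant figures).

ω = 2πf = 2.413e+06 rad/s
X_C = 1/(ωC) = 337 Ω
Parallel: admittances add. Y = 1/R + jωC
Y = (0.00150 + j0.00297) S
|Y| = 0.00332 S → |Z| = 1/|Y| = 301 Ω, ∠Z = −∠Y = -63.2°

-63.2°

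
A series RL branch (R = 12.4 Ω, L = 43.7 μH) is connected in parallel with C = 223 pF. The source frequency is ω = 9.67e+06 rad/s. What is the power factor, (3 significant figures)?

X_L = ωL = 423 Ω
X_C = 1/(ωC) = 464 Ω
Branch 1 (R+jX_L): Z₁ = 12.4 + j423 Ω, |Z₁| = 423 Ω
Branch 2 (−jX_C): Z₂ = −j464 Ω
Parallel: Z = Z₁Z₂/(Z₁+Z₂), |Z| = 4560 Ω, ∠Z = 71.6°
cos φ = cos(71.6°) = 0.316

0.316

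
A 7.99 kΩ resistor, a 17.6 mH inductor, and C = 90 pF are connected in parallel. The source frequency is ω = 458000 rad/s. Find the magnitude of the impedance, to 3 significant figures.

X_L = ωL = 8060 Ω
X_C = 1/(ωC) = 24300 Ω
Parallel: admittances add. Y = 1/R + 1/(jωL) + jωC
Y = (0.000125 − j8.28e-05) S
|Y| = 0.000150 S → |Z| = 1/|Y| = 6660 Ω, ∠Z = −∠Y = 33.5°

6660 Ω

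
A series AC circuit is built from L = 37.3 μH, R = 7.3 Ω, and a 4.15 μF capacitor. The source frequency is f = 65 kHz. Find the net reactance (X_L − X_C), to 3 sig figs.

14.6 Ω

ω = 2πf = 408400 rad/s
X_L = ωL = 15.2 Ω
X_C = 1/(ωC) = 0.590 Ω
X = 15.2 − 0.590 = 14.6 Ω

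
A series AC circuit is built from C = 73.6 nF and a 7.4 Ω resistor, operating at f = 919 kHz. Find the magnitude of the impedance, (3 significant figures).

ω = 2πf = 5.774e+06 rad/s
X_C = 1/(ωC) = 2.35 Ω
Z = 7.40 − j2.35 Ω
|Z| = √(7.40² + 2.35²) = 7.77 Ω

7.77 Ω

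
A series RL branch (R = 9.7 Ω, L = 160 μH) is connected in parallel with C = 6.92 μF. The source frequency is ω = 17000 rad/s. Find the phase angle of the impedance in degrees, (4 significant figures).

X_L = ωL = 2.720 Ω
X_C = 1/(ωC) = 8.501 Ω
Branch 1 (R+jX_L): Z₁ = 9.700 + j2.720 Ω, |Z₁| = 10.07 Ω
Branch 2 (−jX_C): Z₂ = −j8.501 Ω
Parallel: Z = Z₁Z₂/(Z₁+Z₂), |Z| = 7.584 Ω, ∠Z = -43.54°

-43.54°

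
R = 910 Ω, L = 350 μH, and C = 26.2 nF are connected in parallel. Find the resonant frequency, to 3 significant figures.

ω₀ = 1/√(LC) = 1/√(0.00035 × 2.62e-08) = 330200 rad/s
f₀ = ω₀/(2π) = 52.6 kHz

52.6 kHz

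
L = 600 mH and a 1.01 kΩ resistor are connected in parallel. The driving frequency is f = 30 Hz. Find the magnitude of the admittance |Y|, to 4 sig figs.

8.897 mS

ω = 2πf = 188.5 rad/s
X_L = ωL = 113.1 Ω
Parallel: admittances add. Y = 1/R + 1/(jωL)
Y = (0.0009901 − j0.008842) S
|Y| = 0.008897 S → |Z| = 1/|Y| = 112.4 Ω, ∠Z = −∠Y = 83.61°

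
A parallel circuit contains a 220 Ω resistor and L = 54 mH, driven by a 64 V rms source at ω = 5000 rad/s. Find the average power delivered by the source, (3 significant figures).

18.6 W

X_L = ωL = 270 Ω
Parallel: admittances add. Y = 1/R + 1/(jωL)
Y = (0.00455 − j0.00370) S
|Y| = 0.00586 S → |Z| = 1/|Y| = 171 Ω, ∠Z = −∠Y = 39.2°
I = V/|Z| = 375 mA
P = VI cos φ = 64 × 0.375 × cos(39.2°) = 18.6 W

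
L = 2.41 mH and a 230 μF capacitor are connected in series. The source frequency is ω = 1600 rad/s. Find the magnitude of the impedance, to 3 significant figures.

1.14 Ω

X_L = ωL = 3.86 Ω
X_C = 1/(ωC) = 2.72 Ω
Net reactance X = X_L − X_C = 1.14 Ω
Z = j1.14 Ω
|Z| = √(0² + 1.14²) = 1.14 Ω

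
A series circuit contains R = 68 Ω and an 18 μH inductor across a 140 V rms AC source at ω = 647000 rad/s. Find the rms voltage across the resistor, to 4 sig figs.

X_L = ωL = 11.65 Ω
Z = 68.00 + j11.65 Ω
|Z| = √(68.00² + 11.65²) = 68.99 Ω
I = V/|Z| = 2.029 A
V_R = I·|Z_R| = 2.029 × 68.00 = 138.0 V

138.0 V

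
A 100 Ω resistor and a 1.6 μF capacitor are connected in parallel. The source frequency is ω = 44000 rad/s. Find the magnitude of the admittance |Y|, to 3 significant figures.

X_C = 1/(ωC) = 14.2 Ω
Parallel: admittances add. Y = 1/R + jωC
Y = (0.0100 + j0.0704) S
|Y| = 0.0711 S → |Z| = 1/|Y| = 14.1 Ω, ∠Z = −∠Y = -81.9°

71.1 mS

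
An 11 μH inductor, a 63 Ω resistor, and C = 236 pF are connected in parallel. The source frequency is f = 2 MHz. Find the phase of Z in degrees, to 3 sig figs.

15.1°

ω = 2πf = 1.257e+07 rad/s
X_L = ωL = 138 Ω
X_C = 1/(ωC) = 337 Ω
Parallel: admittances add. Y = 1/R + 1/(jωL) + jωC
Y = (0.0159 − j0.00427) S
|Y| = 0.0164 S → |Z| = 1/|Y| = 60.8 Ω, ∠Z = −∠Y = 15.1°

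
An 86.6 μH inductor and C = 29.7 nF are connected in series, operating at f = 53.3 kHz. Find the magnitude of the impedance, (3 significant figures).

ω = 2πf = 334900 rad/s
X_L = ωL = 29.0 Ω
X_C = 1/(ωC) = 101 Ω
Net reactance X = X_L − X_C = -71.5 Ω
Z = − j71.5 Ω
|Z| = √(0² + 71.5²) = 71.5 Ω

71.5 Ω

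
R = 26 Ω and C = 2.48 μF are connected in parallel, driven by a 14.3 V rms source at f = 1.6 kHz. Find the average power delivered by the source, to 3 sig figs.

7.87 W

ω = 2πf = 10050 rad/s
X_C = 1/(ωC) = 40.1 Ω
Parallel: admittances add. Y = 1/R + jωC
Y = (0.0385 + j0.0249) S
|Y| = 0.0458 S → |Z| = 1/|Y| = 21.8 Ω, ∠Z = −∠Y = -33.0°
I = V/|Z| = 655 mA
P = VI cos φ = 14.3 × 0.655 × cos(-33.0°) = 7.87 W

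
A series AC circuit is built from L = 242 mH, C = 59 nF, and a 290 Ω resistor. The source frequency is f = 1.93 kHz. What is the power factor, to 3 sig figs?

ω = 2πf = 12130 rad/s
X_L = ωL = 2930 Ω
X_C = 1/(ωC) = 1400 Ω
Net reactance X = X_L − X_C = 1540 Ω
Z = 290 + j1540 Ω
|Z| = √(290² + 1540²) = 1560 Ω
∠Z = arctan(1540/290) = 79.3°
cos φ = cos(79.3°) = 0.185

0.185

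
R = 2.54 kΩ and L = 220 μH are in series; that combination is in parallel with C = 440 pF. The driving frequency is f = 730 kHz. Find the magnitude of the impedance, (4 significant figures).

ω = 2πf = 4.587e+06 rad/s
X_L = ωL = 1009 Ω
X_C = 1/(ωC) = 495.5 Ω
Branch 1 (R+jX_L): Z₁ = 2540 + j1009 Ω, |Z₁| = 2733 Ω
Branch 2 (−jX_C): Z₂ = −j495.5 Ω
Parallel: Z = Z₁Z₂/(Z₁+Z₂), |Z| = 522.6 Ω, ∠Z = -79.76°

522.6 Ω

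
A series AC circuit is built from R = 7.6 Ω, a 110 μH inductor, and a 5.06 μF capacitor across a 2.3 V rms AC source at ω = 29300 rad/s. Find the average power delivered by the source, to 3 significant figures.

573 mW

X_L = ωL = 3.22 Ω
X_C = 1/(ωC) = 6.74 Ω
Net reactance X = X_L − X_C = -3.52 Ω
Z = 7.60 − j3.52 Ω
|Z| = √(7.60² + 3.52²) = 8.38 Ω
∠Z = arctan(-3.52/7.60) = -24.9°
I = V/|Z| = 275 mA
P = VI cos φ = 2.3 × 0.275 × cos(-24.9°) = 573 mW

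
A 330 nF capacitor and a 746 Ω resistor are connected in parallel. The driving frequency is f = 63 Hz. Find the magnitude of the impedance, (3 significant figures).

ω = 2πf = 395.8 rad/s
X_C = 1/(ωC) = 7660 Ω
Parallel: admittances add. Y = 1/R + jωC
Y = (0.00134 + j0.000131) S
|Y| = 0.00135 S → |Z| = 1/|Y| = 742 Ω, ∠Z = −∠Y = -5.57°

742 Ω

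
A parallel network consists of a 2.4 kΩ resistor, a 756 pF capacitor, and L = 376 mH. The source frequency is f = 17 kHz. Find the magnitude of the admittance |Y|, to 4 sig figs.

420.4 μS

ω = 2πf = 106800 rad/s
X_L = ωL = 40160 Ω
X_C = 1/(ωC) = 12380 Ω
Parallel: admittances add. Y = 1/R + 1/(jωL) + jωC
Y = (0.0004167 + j5.585e-05) S
|Y| = 0.0004204 S → |Z| = 1/|Y| = 2379 Ω, ∠Z = −∠Y = -7.635°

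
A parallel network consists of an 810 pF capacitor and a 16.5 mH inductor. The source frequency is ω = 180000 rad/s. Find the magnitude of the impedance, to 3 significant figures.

5240 Ω

X_L = ωL = 2970 Ω
X_C = 1/(ωC) = 6860 Ω
Parallel: admittances add. Y = 1/(jωL) + jωC
Y = (0 − j0.000191) S
|Y| = 0.000191 S → |Z| = 1/|Y| = 5240 Ω, ∠Z = −∠Y = 90.0°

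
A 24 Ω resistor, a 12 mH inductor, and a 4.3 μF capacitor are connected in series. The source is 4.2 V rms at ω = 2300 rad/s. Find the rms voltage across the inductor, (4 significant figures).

1.499 V

X_L = ωL = 27.60 Ω
X_C = 1/(ωC) = 101.1 Ω
Net reactance X = X_L − X_C = -73.51 Ω
Z = 24.00 − j73.51 Ω
|Z| = √(24.00² + 73.51²) = 77.33 Ω
I = V/|Z| = 54.31 mA
V_L = I·|Z_L| = 0.05431 × 27.60 = 1.499 V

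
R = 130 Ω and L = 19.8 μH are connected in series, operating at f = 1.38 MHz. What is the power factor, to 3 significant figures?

0.604

ω = 2πf = 8.671e+06 rad/s
X_L = ωL = 172 Ω
Z = 130 + j172 Ω
|Z| = √(130² + 172²) = 215 Ω
∠Z = arctan(172/130) = 52.9°
cos φ = cos(52.9°) = 0.604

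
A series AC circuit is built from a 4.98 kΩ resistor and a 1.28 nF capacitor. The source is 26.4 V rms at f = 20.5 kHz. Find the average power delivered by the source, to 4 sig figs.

56.36 mW

ω = 2πf = 128800 rad/s
X_C = 1/(ωC) = 6065 Ω
Z = 4980 − j6065 Ω
|Z| = √(4980² + 6065²) = 7848 Ω
∠Z = arctan(-6065/4980) = -50.61°
I = V/|Z| = 3.364 mA
P = VI cos φ = 26.4 × 0.003364 × cos(-50.61°) = 56.36 mW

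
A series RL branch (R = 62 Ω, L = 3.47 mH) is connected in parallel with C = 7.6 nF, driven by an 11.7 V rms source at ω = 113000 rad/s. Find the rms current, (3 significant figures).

X_L = ωL = 392 Ω
X_C = 1/(ωC) = 1160 Ω
Branch 1 (R+jX_L): Z₁ = 62.0 + j392 Ω, |Z₁| = 397 Ω
Branch 2 (−jX_C): Z₂ = −j1160 Ω
Parallel: Z = Z₁Z₂/(Z₁+Z₂), |Z| = 597 Ω, ∠Z = 76.4°
I = V/|Z| = 11.7/597 = 19.6 mA

19.6 mA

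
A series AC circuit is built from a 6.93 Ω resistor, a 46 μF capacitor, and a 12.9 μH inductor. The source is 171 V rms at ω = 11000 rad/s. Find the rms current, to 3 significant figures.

23.9 A

X_L = ωL = 0.142 Ω
X_C = 1/(ωC) = 1.98 Ω
Net reactance X = X_L − X_C = -1.83 Ω
Z = 6.93 − j1.83 Ω
|Z| = √(6.93² + 1.83²) = 7.17 Ω
I = V/|Z| = 171/7.17 = 23.9 A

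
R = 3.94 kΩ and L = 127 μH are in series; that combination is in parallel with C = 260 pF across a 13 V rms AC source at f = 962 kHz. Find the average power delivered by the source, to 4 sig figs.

41.32 mW

ω = 2πf = 6.044e+06 rad/s
X_L = ωL = 767.6 Ω
X_C = 1/(ωC) = 636.3 Ω
Branch 1 (R+jX_L): Z₁ = 3940 + j767.6 Ω, |Z₁| = 4014 Ω
Branch 2 (−jX_C): Z₂ = −j636.3 Ω
Parallel: Z = Z₁Z₂/(Z₁+Z₂), |Z| = 647.9 Ω, ∠Z = -80.88°
I = V/|Z| = 20.06 mA
P = VI cos φ = 13 × 0.02006 × cos(-80.88°) = 41.32 mW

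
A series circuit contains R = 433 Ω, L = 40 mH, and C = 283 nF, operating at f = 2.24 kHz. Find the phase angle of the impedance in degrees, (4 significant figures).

35.77°

ω = 2πf = 14070 rad/s
X_L = ωL = 563.0 Ω
X_C = 1/(ωC) = 251.1 Ω
Net reactance X = X_L − X_C = 311.9 Ω
Z = 433.0 + j311.9 Ω
|Z| = √(433.0² + 311.9²) = 533.6 Ω
∠Z = arctan(311.9/433.0) = 35.77°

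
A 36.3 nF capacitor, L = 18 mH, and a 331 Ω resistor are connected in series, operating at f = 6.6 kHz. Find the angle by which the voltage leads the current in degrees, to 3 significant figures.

13.9°

ω = 2πf = 41470 rad/s
X_L = ωL = 746 Ω
X_C = 1/(ωC) = 664 Ω
Net reactance X = X_L − X_C = 82.1 Ω
Z = 331 + j82.1 Ω
|Z| = √(331² + 82.1²) = 341 Ω
∠Z = arctan(82.1/331) = 13.9°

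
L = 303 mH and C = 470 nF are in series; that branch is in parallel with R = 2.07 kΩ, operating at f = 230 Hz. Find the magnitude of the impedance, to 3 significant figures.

ω = 2πf = 1445 rad/s
X_L = ωL = 438 Ω
X_C = 1/(ωC) = 1470 Ω
Branch 1: Z₁ = R = 2070 Ω
Branch 2 (series LC): Z₂ = j(X_L − X_C) = −j1030 Ω
Parallel: Z = Z₁Z₂/(Z₁+Z₂), |Z| = 925 Ω, ∠Z = -63.4°

925 Ω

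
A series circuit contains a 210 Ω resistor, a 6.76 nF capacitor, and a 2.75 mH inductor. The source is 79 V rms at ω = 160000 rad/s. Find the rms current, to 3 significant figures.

150 mA

X_L = ωL = 440 Ω
X_C = 1/(ωC) = 925 Ω
Net reactance X = X_L − X_C = -485 Ω
Z = 210 − j485 Ω
|Z| = √(210² + 485²) = 528 Ω
I = V/|Z| = 79/528 = 150 mA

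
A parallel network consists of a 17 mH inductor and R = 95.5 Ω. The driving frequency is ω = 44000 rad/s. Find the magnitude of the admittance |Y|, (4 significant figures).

10.56 mS

X_L = ωL = 748.0 Ω
Parallel: admittances add. Y = 1/R + 1/(jωL)
Y = (0.01047 − j0.001337) S
|Y| = 0.01056 S → |Z| = 1/|Y| = 94.73 Ω, ∠Z = −∠Y = 7.276°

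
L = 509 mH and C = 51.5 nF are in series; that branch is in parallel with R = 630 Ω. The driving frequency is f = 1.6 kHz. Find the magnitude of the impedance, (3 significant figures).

ω = 2πf = 10050 rad/s
X_L = ωL = 5120 Ω
X_C = 1/(ωC) = 1930 Ω
Branch 1: Z₁ = R = 630 Ω
Branch 2 (series LC): Z₂ = j(X_L − X_C) = j3190 Ω
Parallel: Z = Z₁Z₂/(Z₁+Z₂), |Z| = 618 Ω, ∠Z = 11.2°

618 Ω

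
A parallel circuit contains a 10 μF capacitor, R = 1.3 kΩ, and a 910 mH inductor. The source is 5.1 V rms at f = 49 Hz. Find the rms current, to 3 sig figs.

4.65 mA

ω = 2πf = 307.9 rad/s
X_L = ωL = 280 Ω
X_C = 1/(ωC) = 325 Ω
Parallel: admittances add. Y = 1/R + 1/(jωL) + jωC
Y = (0.000769 − j0.000491) S
|Y| = 0.000912 S → |Z| = 1/|Y| = 1100 Ω, ∠Z = −∠Y = 32.5°
I = V/|Z| = 5.1/1100 = 4.65 mA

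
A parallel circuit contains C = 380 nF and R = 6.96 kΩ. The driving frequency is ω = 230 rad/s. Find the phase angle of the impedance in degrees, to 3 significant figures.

-31.3°

X_C = 1/(ωC) = 11400 Ω
Parallel: admittances add. Y = 1/R + jωC
Y = (0.000144 + j8.74e-05) S
|Y| = 0.000168 S → |Z| = 1/|Y| = 5950 Ω, ∠Z = −∠Y = -31.3°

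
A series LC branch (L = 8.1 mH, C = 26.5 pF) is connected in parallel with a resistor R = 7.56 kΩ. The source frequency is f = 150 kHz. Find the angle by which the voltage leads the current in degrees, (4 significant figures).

ω = 2πf = 942500 rad/s
X_L = ωL = 7634 Ω
X_C = 1/(ωC) = 40040 Ω
Branch 1: Z₁ = R = 7560 Ω
Branch 2 (series LC): Z₂ = j(X_L − X_C) = −j32400 Ω
Parallel: Z = Z₁Z₂/(Z₁+Z₂), |Z| = 7362 Ω, ∠Z = -13.13°

-13.13°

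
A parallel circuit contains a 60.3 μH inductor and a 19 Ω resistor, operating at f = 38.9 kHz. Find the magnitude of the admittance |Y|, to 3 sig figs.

85.9 mS

ω = 2πf = 244400 rad/s
X_L = ωL = 14.7 Ω
Parallel: admittances add. Y = 1/R + 1/(jωL)
Y = (0.0526 − j0.0679) S
|Y| = 0.0859 S → |Z| = 1/|Y| = 11.6 Ω, ∠Z = −∠Y = 52.2°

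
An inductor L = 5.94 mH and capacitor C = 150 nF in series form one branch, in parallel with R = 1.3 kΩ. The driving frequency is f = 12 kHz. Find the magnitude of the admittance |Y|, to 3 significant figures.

2.89 mS

ω = 2πf = 75400 rad/s
X_L = ωL = 448 Ω
X_C = 1/(ωC) = 88.4 Ω
Branch 1: Z₁ = R = 1300 Ω
Branch 2 (series LC): Z₂ = j(X_L − X_C) = j359 Ω
Parallel: Z = Z₁Z₂/(Z₁+Z₂), |Z| = 346 Ω, ∠Z = 74.5°
|Y| = 1/|Z| = 2.89 mS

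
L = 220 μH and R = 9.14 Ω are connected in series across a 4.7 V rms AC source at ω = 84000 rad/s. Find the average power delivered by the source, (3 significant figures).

475 mW

X_L = ωL = 18.5 Ω
Z = 9.14 + j18.5 Ω
|Z| = √(9.14² + 18.5²) = 20.6 Ω
∠Z = arctan(18.5/9.14) = 63.7°
I = V/|Z| = 228 mA
P = VI cos φ = 4.7 × 0.228 × cos(63.7°) = 475 mW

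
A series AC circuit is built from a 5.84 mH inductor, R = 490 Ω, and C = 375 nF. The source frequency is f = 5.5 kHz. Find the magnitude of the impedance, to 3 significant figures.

ω = 2πf = 34560 rad/s
X_L = ωL = 202 Ω
X_C = 1/(ωC) = 77.2 Ω
Net reactance X = X_L − X_C = 125 Ω
Z = 490 + j125 Ω
|Z| = √(490² + 125²) = 506 Ω

506 Ω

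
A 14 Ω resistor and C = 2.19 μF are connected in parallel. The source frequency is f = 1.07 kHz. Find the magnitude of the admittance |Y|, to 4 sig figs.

ω = 2πf = 6723 rad/s
X_C = 1/(ωC) = 67.92 Ω
Parallel: admittances add. Y = 1/R + jωC
Y = (0.07143 + j0.01472) S
|Y| = 0.07293 S → |Z| = 1/|Y| = 13.71 Ω, ∠Z = −∠Y = -11.65°

72.93 mS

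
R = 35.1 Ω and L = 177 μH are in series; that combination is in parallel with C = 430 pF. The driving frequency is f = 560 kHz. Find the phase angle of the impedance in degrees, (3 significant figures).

ω = 2πf = 3.519e+06 rad/s
X_L = ωL = 623 Ω
X_C = 1/(ωC) = 661 Ω
Branch 1 (R+jX_L): Z₁ = 35.1 + j623 Ω, |Z₁| = 624 Ω
Branch 2 (−jX_C): Z₂ = −j661 Ω
Parallel: Z = Z₁Z₂/(Z₁+Z₂), |Z| = 7950 Ω, ∠Z = 44.2°

44.2°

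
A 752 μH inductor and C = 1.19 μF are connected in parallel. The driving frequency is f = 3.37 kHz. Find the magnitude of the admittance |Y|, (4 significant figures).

37.60 mS

ω = 2πf = 21170 rad/s
X_L = ωL = 15.92 Ω
X_C = 1/(ωC) = 39.69 Ω
Parallel: admittances add. Y = 1/(jωL) + jωC
Y = (0 − j0.03760) S
|Y| = 0.03760 S → |Z| = 1/|Y| = 26.59 Ω, ∠Z = −∠Y = 90.00°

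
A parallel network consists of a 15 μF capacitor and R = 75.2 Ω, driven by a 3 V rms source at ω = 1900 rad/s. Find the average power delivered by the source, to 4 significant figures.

119.7 mW

X_C = 1/(ωC) = 35.09 Ω
Parallel: admittances add. Y = 1/R + jωC
Y = (0.01330 + j0.02850) S
|Y| = 0.03145 S → |Z| = 1/|Y| = 31.80 Ω, ∠Z = −∠Y = -64.99°
I = V/|Z| = 94.35 mA
P = VI cos φ = 3 × 0.09435 × cos(-64.99°) = 119.7 mW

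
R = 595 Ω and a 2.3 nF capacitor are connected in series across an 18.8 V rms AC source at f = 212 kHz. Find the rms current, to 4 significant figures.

ω = 2πf = 1.332e+06 rad/s
X_C = 1/(ωC) = 326.4 Ω
Z = 595.0 − j326.4 Ω
|Z| = √(595.0² + 326.4²) = 678.6 Ω
I = V/|Z| = 18.8/678.6 = 27.70 mA

27.70 mA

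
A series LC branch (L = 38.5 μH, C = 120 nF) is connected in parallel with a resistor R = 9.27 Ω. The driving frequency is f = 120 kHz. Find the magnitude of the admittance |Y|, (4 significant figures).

121.4 mS

ω = 2πf = 754000 rad/s
X_L = ωL = 29.03 Ω
X_C = 1/(ωC) = 11.05 Ω
Branch 1: Z₁ = R = 9.270 Ω
Branch 2 (series LC): Z₂ = j(X_L − X_C) = j17.98 Ω
Parallel: Z = Z₁Z₂/(Z₁+Z₂), |Z| = 8.239 Ω, ∠Z = 27.28°
|Y| = 1/|Z| = 121.4 mS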